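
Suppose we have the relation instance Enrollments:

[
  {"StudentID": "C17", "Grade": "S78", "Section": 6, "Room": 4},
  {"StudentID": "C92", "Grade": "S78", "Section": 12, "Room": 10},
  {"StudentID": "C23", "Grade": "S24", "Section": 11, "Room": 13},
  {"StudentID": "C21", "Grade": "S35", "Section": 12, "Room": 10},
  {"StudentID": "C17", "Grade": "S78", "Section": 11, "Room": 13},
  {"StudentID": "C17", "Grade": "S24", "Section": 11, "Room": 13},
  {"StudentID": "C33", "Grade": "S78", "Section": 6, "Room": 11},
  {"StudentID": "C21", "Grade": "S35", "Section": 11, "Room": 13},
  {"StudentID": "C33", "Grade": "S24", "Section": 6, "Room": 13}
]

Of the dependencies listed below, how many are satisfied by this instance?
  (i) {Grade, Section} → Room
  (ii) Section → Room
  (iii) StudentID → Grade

(i) {Grade, Section} → Room: (Grade=S78, Section=6): 2 rows → Room takes values {4, 11} — violation — fails.
(ii) Section → Room: Section=6: 3 rows → Room takes values {4, 11, 13} — violation — fails.
(iii) StudentID → Grade: StudentID=C17: 3 rows → Grade takes values {S78, S24} — violation; StudentID=C33: 2 rows → Grade takes values {S78, S24} — violation — fails.
None of the 3 dependencies hold.

0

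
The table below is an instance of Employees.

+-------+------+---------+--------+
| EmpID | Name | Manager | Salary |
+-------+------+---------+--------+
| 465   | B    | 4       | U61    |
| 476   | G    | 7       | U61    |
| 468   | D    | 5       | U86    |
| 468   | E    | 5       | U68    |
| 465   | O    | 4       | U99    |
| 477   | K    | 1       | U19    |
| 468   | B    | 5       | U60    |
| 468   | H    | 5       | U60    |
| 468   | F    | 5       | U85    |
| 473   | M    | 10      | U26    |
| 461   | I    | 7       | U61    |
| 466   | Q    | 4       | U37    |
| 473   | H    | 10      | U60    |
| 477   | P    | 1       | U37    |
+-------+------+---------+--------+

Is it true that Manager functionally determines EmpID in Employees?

No

Manager=4: 3 rows → EmpID takes values {465, 466} — violation
Manager=7: 2 rows → EmpID takes values {476, 461} — violation
Manager=5: 5 rows → EmpID = 468, 468, 468, 468, 468 ✓
Manager=1: 2 rows → EmpID = 477, 477 ✓
Manager=10: 2 rows → EmpID = 473, 473 ✓
Two rows agree on Manager but differ on EmpID, so Manager -> EmpID does not hold.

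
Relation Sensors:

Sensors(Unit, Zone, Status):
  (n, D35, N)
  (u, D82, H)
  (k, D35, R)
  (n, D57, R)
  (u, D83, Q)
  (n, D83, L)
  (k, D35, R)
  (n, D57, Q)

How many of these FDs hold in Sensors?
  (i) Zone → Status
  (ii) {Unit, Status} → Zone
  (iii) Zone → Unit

1

(i) Zone → Status: Zone=D35: 3 rows → Status takes values {N, R} — violation; Zone=D57: 2 rows → Status takes values {R, Q} — violation; Zone=D83: 2 rows → Status takes values {Q, L} — violation — fails.
(ii) {Unit, Status} → Zone: every LHS value maps to a single RHS value — holds.
(iii) Zone → Unit: Zone=D35: 3 rows → Unit takes values {n, k} — violation; Zone=D83: 2 rows → Unit takes values {u, n} — violation — fails.
1 of the 3 dependencies holds.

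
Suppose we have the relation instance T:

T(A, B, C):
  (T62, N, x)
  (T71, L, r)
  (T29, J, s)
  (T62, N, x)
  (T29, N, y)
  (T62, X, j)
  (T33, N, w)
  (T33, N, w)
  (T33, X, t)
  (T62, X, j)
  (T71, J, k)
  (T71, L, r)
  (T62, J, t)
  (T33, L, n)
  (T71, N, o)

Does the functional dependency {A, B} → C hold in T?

Yes

(A=T62, B=N): 2 rows → C = x, x ✓
(A=T71, B=L): 2 rows → C = r, r ✓
(A=T29, B=J): 1 row → C = s ✓
(A=T29, B=N): 1 row → C = y ✓
(A=T62, B=X): 2 rows → C = j, j ✓
(A=T33, B=N): 2 rows → C = w, w ✓
(A=T33, B=X): 1 row → C = t ✓
(A=T71, B=J): 1 row → C = k ✓
(A=T62, B=J): 1 row → C = t ✓
(A=T33, B=L): 1 row → C = n ✓
(A=T71, B=N): 1 row → C = o ✓
Every {A, B} value is associated with a single C value, so {A, B} → C holds.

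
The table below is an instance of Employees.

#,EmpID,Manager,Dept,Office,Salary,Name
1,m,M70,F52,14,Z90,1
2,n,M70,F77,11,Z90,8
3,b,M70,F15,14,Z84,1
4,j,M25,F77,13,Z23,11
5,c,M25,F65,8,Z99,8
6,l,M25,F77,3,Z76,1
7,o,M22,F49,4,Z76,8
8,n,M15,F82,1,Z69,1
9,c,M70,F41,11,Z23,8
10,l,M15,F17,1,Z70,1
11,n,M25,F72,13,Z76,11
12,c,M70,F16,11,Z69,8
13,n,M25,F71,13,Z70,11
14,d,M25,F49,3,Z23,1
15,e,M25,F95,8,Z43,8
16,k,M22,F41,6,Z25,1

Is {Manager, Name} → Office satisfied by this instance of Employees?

(Manager=M70, Name=1): rows 1, 3 → Office = 14, 14 ✓
(Manager=M70, Name=8): rows 2, 9, 12 → Office = 11, 11, 11 ✓
(Manager=M25, Name=11): rows 4, 11, 13 → Office = 13, 13, 13 ✓
(Manager=M25, Name=8): rows 5, 15 → Office = 8, 8 ✓
(Manager=M25, Name=1): rows 6, 14 → Office = 3, 3 ✓
(Manager=M22, Name=8): row 7 → Office = 4 ✓
(Manager=M15, Name=1): rows 8, 10 → Office = 1, 1 ✓
(Manager=M22, Name=1): row 16 → Office = 6 ✓
Every {Manager, Name} value is associated with a single Office value, so {Manager, Name} → Office holds.

Yes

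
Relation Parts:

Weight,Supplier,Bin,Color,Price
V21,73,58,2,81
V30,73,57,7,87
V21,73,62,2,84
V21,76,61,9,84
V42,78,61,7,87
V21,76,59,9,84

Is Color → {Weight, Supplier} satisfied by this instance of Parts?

No

Color=2: 2 rows → {Weight,Supplier} = (V21, 73), (V21, 73) ✓
Color=7: 2 rows → {Weight,Supplier} takes values {(V30, 73), (V42, 78)} — violation
Color=9: 2 rows → {Weight,Supplier} = (V21, 76), (V21, 76) ✓
Two rows agree on Color but differ on {Weight, Supplier}, so Color → {Weight, Supplier} does not hold.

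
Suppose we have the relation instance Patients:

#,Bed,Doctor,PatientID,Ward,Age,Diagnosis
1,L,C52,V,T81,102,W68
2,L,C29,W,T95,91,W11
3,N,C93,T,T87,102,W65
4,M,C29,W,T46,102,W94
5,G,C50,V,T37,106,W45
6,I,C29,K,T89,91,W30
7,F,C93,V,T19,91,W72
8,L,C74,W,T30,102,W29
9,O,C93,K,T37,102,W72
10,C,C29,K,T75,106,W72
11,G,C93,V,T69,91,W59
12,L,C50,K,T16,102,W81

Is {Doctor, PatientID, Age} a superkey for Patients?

Rows 7 and 11 have the same {Doctor, PatientID, Age} value (Doctor=C93, PatientID=V, Age=91) but are distinct tuples, so {Doctor, PatientID, Age} does not determine every attribute — not a superkey.

No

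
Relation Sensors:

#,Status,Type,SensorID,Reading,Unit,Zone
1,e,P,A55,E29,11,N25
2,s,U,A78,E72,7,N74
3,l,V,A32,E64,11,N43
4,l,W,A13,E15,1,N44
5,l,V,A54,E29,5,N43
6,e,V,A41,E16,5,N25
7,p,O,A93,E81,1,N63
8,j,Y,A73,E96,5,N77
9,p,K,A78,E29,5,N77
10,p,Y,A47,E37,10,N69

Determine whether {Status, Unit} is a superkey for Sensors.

All 10 rows have distinct {Status, Unit} values, so {Status, Unit} → (all attributes) holds and {Status, Unit} is a superkey.

Yes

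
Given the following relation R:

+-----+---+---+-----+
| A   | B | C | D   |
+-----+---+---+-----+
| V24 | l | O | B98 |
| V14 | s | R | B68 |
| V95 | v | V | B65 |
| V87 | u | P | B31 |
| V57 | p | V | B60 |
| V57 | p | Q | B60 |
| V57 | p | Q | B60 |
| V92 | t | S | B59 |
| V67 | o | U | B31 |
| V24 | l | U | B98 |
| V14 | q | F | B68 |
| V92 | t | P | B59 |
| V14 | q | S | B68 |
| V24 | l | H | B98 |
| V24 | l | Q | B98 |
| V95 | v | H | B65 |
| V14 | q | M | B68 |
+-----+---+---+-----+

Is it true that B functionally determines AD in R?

B=l: 4 rows → {A,D} = (V24, B98), (V24, B98), (V24, B98), (V24, B98) ✓
B=s: 1 row → {A,D} = (V14, B68) ✓
B=v: 2 rows → {A,D} = (V95, B65), (V95, B65) ✓
B=u: 1 row → {A,D} = (V87, B31) ✓
B=p: 3 rows → {A,D} = (V57, B60), (V57, B60), (V57, B60) ✓
B=t: 2 rows → {A,D} = (V92, B59), (V92, B59) ✓
B=o: 1 row → {A,D} = (V67, B31) ✓
B=q: 3 rows → {A,D} = (V14, B68), (V14, B68), (V14, B68) ✓
Every B value is associated with a single AD value, so B → AD holds.

Yes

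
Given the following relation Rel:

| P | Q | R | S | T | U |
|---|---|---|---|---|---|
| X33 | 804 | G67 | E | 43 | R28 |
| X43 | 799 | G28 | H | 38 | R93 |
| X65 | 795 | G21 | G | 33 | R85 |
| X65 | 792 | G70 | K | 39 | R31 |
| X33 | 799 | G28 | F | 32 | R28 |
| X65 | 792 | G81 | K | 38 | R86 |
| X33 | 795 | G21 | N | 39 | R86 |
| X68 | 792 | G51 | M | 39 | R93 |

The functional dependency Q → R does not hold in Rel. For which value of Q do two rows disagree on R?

Q=804: 1 row → R = G67 ✓
Q=799: 2 rows → R = G28, G28 ✓
Q=795: 2 rows → R = G21, G21 ✓
Q=792: 3 rows → R takes values {G70, G81, G51} — violation
The only Q value with inconsistent R is Q=792.

792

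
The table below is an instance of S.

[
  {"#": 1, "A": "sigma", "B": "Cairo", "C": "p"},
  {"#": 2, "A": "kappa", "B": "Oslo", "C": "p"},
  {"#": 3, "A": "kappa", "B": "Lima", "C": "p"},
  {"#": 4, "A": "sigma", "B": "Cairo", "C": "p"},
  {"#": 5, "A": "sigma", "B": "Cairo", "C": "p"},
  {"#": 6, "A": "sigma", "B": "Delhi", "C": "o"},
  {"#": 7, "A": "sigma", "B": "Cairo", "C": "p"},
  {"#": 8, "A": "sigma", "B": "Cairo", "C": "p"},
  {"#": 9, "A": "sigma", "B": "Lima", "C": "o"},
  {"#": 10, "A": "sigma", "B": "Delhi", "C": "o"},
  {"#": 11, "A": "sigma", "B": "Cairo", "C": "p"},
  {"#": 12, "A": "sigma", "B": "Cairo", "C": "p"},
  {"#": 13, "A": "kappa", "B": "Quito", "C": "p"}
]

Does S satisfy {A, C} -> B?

(A=sigma, C=p): rows 1, 4, 5, 7, 8, 11, 12 → B = Cairo, Cairo, Cairo, Cairo, Cairo, Cairo, Cairo ✓
(A=kappa, C=p): rows 2, 3, 13 → B takes values {Oslo, Lima, Quito} — violation
(A=sigma, C=o): rows 6, 9, 10 → B takes values {Delhi, Lima} — violation
Two rows agree on {A, C} but differ on B, so {A, C} -> B does not hold.

No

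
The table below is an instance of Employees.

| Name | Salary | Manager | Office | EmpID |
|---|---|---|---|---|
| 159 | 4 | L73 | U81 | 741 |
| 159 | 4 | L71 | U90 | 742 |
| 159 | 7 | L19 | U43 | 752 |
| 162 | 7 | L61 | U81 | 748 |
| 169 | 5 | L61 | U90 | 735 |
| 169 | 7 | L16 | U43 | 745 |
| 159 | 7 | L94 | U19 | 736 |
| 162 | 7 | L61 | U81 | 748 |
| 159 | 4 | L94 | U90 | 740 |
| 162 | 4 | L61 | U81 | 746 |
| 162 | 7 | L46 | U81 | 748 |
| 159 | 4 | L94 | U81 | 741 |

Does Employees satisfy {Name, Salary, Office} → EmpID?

(Name=159, Salary=4, Office=U81): 2 rows → EmpID = 741, 741 ✓
(Name=159, Salary=4, Office=U90): 2 rows → EmpID takes values {742, 740} — violation
(Name=159, Salary=7, Office=U43): 1 row → EmpID = 752 ✓
(Name=162, Salary=7, Office=U81): 3 rows → EmpID = 748, 748, 748 ✓
(Name=169, Salary=5, Office=U90): 1 row → EmpID = 735 ✓
(Name=169, Salary=7, Office=U43): 1 row → EmpID = 745 ✓
(Name=159, Salary=7, Office=U19): 1 row → EmpID = 736 ✓
(Name=162, Salary=4, Office=U81): 1 row → EmpID = 746 ✓
Two rows agree on {Name, Salary, Office} but differ on EmpID, so {Name, Salary, Office} → EmpID does not hold.

No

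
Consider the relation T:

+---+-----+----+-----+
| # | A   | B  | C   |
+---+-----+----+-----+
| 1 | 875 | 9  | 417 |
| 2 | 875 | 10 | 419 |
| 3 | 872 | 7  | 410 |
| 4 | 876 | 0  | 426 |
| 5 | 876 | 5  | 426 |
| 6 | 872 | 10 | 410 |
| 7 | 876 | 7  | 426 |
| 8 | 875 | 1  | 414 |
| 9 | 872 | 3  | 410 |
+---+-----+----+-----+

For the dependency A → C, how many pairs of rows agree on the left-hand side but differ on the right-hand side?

3

A=875: violating pairs (1,2), (1,8), (2,8) — 3 pairs.
A=872: all 3 rows agree on C — 0 pairs.
A=876: all 3 rows agree on C — 0 pairs.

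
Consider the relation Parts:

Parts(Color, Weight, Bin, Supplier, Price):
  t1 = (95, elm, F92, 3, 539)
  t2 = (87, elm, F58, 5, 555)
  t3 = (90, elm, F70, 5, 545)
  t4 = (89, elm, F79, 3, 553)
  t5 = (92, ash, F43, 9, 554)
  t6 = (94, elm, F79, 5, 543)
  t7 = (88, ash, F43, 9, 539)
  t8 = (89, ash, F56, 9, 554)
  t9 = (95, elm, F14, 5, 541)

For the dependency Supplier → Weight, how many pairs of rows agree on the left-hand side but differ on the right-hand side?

0

Supplier=3: all 2 rows agree on Weight — 0 pairs.
Supplier=5: all 4 rows agree on Weight — 0 pairs.
Supplier=9: all 3 rows agree on Weight — 0 pairs.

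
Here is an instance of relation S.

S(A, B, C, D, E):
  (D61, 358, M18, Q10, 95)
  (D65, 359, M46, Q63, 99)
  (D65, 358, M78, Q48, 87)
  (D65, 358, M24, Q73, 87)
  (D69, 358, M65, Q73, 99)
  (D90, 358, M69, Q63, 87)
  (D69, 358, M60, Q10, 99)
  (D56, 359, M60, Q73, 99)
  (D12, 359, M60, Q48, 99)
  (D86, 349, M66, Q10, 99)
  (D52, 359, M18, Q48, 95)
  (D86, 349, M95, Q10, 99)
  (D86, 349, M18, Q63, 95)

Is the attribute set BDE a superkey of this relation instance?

No

Two distinct rows share (B=349, D=Q10, E=99), so BDE does not determine every attribute — not a superkey.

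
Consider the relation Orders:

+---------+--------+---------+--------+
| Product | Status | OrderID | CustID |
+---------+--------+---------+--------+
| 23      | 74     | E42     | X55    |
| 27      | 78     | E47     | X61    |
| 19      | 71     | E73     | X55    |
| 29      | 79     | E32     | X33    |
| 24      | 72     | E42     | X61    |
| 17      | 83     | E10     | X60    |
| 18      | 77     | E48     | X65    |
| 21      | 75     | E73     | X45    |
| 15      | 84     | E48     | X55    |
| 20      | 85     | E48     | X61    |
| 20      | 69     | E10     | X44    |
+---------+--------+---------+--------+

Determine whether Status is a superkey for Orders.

Yes

All 11 rows have distinct Status values, so Status → (all attributes) holds and Status is a superkey.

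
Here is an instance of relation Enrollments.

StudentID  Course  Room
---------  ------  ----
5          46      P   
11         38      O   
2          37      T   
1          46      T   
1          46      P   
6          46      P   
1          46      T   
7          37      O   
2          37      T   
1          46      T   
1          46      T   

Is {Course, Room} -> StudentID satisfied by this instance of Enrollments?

No

(Course=46, Room=P): 3 rows → StudentID takes values {5, 1, 6} — violation
(Course=38, Room=O): 1 row → StudentID = 11 ✓
(Course=37, Room=T): 2 rows → StudentID = 2, 2 ✓
(Course=46, Room=T): 4 rows → StudentID = 1, 1, 1, 1 ✓
(Course=37, Room=O): 1 row → StudentID = 7 ✓
Two rows agree on {Course, Room} but differ on StudentID, so {Course, Room} -> StudentID does not hold.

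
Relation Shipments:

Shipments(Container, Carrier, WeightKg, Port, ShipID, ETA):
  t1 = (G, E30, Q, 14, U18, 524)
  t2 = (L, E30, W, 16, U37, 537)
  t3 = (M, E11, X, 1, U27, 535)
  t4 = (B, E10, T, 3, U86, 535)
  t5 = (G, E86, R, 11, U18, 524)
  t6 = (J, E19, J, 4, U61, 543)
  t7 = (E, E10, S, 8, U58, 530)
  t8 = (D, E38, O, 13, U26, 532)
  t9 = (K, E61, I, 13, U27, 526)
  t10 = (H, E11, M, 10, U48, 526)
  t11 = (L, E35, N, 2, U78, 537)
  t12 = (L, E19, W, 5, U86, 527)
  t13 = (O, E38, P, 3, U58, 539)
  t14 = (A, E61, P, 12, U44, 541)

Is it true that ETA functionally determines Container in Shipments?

No

ETA=524: rows 1, 5 → Container = G, G ✓
ETA=537: rows 2, 11 → Container = L, L ✓
ETA=535: rows 3, 4 → Container takes values {M, B} — violation
ETA=543: row 6 → Container = J ✓
ETA=530: row 7 → Container = E ✓
ETA=532: row 8 → Container = D ✓
ETA=526: rows 9, 10 → Container takes values {K, H} — violation
ETA=527: row 12 → Container = L ✓
ETA=539: row 13 → Container = O ✓
ETA=541: row 14 → Container = A ✓
Two rows agree on ETA but differ on Container, so ETA → Container does not hold.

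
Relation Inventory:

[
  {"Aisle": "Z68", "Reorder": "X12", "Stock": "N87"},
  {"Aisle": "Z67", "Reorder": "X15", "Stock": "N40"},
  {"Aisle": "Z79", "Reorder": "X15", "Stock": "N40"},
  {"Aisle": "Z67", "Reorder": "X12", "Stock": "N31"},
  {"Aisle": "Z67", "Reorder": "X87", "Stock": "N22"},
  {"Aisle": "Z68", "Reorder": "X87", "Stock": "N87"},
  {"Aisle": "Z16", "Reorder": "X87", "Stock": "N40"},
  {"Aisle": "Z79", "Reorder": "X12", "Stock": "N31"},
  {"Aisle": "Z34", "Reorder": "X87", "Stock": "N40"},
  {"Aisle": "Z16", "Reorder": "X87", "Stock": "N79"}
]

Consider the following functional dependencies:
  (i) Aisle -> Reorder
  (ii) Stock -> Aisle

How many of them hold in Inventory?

(i) Aisle -> Reorder: Aisle=Z68: 2 rows → Reorder takes values {X12, X87} — violation; Aisle=Z67: 3 rows → Reorder takes values {X15, X12, X87} — violation; Aisle=Z79: 2 rows → Reorder takes values {X15, X12} — violation — fails.
(ii) Stock -> Aisle: Stock=N40: 4 rows → Aisle takes values {Z67, Z79, Z16, Z34} — violation; Stock=N31: 2 rows → Aisle takes values {Z67, Z79} — violation — fails.
None of the 2 dependencies hold.

0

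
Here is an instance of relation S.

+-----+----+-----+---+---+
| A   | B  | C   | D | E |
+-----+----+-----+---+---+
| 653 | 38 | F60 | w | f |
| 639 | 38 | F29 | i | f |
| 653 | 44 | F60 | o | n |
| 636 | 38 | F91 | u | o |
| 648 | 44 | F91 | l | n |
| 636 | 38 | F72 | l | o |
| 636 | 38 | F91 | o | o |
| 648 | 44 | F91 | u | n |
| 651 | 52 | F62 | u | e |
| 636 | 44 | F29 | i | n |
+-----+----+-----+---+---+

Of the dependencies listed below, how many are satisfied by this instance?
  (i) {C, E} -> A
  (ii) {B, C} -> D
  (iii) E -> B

(i) {C, E} -> A: every LHS value maps to a single RHS value — holds.
(ii) {B, C} -> D: (B=38, C=F91): 2 rows → D takes values {u, o} — violation; (B=44, C=F91): 2 rows → D takes values {l, u} — violation — fails.
(iii) E -> B: every LHS value maps to a single RHS value — holds.
2 of the 3 dependencies hold.

2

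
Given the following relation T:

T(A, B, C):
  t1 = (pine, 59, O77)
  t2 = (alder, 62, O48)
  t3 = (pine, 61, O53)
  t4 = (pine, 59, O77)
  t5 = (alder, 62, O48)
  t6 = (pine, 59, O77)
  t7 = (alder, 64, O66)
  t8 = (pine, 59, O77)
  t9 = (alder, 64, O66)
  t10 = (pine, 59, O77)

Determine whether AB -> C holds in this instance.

Yes

(A=pine, B=59): rows 1, 4, 6, 8, 10 → C = O77, O77, O77, O77, O77 ✓
(A=alder, B=62): rows 2, 5 → C = O48, O48 ✓
(A=pine, B=61): row 3 → C = O53 ✓
(A=alder, B=64): rows 7, 9 → C = O66, O66 ✓
Every AB value is associated with a single C value, so AB -> C holds.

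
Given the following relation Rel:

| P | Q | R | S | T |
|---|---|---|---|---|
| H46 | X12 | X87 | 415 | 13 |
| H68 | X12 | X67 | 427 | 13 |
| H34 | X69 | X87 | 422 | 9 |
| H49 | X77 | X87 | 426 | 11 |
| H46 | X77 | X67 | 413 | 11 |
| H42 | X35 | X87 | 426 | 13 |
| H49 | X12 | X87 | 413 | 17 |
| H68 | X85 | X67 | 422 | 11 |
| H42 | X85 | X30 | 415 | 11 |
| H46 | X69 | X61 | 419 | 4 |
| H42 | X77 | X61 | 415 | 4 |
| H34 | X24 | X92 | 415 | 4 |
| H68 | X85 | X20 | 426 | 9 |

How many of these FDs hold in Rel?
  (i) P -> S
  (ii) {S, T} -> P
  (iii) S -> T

(i) P -> S: P=H46: 3 rows → S takes values {415, 413, 419} — violation; P=H68: 3 rows → S takes values {427, 422, 426} — violation; P=H34: 2 rows → S takes values {422, 415} — violation; P=H49: 2 rows → S takes values {426, 413} — violation; P=H42: 3 rows → S takes values {426, 415} — violation — fails.
(ii) {S, T} -> P: (S=415, T=4): 2 rows → P takes values {H42, H34} — violation — fails.
(iii) S -> T: S=415: 4 rows → T takes values {13, 11, 4} — violation; S=422: 2 rows → T takes values {9, 11} — violation; S=426: 3 rows → T takes values {11, 13, 9} — violation; S=413: 2 rows → T takes values {11, 17} — violation — fails.
None of the 3 dependencies hold.

0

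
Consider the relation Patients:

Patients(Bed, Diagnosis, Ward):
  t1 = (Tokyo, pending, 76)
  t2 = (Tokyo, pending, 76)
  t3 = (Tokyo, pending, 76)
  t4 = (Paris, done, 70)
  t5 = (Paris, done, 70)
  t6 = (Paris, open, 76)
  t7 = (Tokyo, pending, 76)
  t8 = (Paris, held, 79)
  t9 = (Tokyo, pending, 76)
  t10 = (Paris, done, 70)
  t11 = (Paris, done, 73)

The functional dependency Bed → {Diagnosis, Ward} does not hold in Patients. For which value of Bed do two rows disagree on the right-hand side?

Paris

Bed=Tokyo: rows 1, 2, 3, 7, 9 → {Diagnosis,Ward} = (pending, 76), (pending, 76), (pending, 76), (pending, 76), (pending, 76) ✓
Bed=Paris: rows 4, 5, 6, 8, 10, 11 → {Diagnosis,Ward} takes values {(done, 70), (open, 76), (held, 79), (done, 73)} — violation
The only Bed value with inconsistent RHS is Bed=Paris.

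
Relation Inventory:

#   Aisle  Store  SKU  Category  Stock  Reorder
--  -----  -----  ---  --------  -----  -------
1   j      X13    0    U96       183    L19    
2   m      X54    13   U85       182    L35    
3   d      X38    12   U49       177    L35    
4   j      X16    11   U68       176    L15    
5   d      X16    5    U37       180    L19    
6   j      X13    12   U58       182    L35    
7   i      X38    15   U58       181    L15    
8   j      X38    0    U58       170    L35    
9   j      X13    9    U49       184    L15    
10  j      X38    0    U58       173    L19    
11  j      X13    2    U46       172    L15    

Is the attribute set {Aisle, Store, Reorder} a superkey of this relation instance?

No

Rows 9 and 11 have the same {Aisle, Store, Reorder} value (Aisle=j, Store=X13, Reorder=L15) but are distinct tuples, so {Aisle, Store, Reorder} does not determine every attribute — not a superkey.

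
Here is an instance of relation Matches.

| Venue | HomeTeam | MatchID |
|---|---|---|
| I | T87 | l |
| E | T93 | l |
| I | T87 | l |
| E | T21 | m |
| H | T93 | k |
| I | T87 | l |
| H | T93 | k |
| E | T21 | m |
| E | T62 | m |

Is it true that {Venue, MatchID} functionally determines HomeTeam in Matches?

No

(Venue=I, MatchID=l): 3 rows → HomeTeam = T87, T87, T87 ✓
(Venue=E, MatchID=l): 1 row → HomeTeam = T93 ✓
(Venue=E, MatchID=m): 3 rows → HomeTeam takes values {T21, T62} — violation
(Venue=H, MatchID=k): 2 rows → HomeTeam = T93, T93 ✓
Two rows agree on {Venue, MatchID} but differ on HomeTeam, so {Venue, MatchID} → HomeTeam does not hold.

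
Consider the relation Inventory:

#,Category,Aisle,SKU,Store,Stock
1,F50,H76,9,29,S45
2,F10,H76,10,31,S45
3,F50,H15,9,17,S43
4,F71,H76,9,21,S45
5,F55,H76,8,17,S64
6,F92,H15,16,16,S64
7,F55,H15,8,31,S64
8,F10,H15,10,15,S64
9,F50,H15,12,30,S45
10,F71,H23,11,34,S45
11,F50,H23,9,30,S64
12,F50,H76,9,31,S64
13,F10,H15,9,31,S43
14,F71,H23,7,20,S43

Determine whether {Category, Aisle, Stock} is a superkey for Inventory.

Yes

All 14 rows have distinct {Category, Aisle, Stock} values, so {Category, Aisle, Stock} → (all attributes) holds and {Category, Aisle, Stock} is a superkey.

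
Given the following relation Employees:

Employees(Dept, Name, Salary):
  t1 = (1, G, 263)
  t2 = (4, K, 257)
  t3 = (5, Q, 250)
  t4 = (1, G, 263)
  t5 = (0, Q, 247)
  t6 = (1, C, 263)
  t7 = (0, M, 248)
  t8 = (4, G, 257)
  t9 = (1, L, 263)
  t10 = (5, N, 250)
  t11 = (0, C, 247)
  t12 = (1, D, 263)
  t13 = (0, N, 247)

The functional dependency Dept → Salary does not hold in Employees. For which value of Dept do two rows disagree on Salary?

Dept=1: rows 1, 4, 6, 9, 12 → Salary = 263, 263, 263, 263, 263 ✓
Dept=4: rows 2, 8 → Salary = 257, 257 ✓
Dept=5: rows 3, 10 → Salary = 250, 250 ✓
Dept=0: rows 5, 7, 11, 13 → Salary takes values {247, 248} — violation
The only Dept value with inconsistent Salary is Dept=0.

0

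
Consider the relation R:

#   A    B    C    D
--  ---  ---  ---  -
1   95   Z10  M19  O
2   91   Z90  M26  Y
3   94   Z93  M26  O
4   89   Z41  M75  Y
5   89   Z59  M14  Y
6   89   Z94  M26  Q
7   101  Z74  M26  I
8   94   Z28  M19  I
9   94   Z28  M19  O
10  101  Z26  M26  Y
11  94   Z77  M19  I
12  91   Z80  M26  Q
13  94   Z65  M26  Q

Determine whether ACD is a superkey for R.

Rows 8 and 11 have the same ACD value (A=94, C=M19, D=I) but are distinct tuples, so ACD does not determine every attribute — not a superkey.

No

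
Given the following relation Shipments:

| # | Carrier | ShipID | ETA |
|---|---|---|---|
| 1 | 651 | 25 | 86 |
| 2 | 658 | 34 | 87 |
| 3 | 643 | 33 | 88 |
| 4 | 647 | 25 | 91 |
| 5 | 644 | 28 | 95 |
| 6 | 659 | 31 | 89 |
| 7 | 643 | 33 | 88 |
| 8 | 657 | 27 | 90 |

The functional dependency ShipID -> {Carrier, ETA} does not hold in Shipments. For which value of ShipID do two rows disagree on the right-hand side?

25

ShipID=25: rows 1, 4 → {Carrier,ETA} takes values {(651, 86), (647, 91)} — violation
ShipID=34: row 2 → {Carrier,ETA} = (658, 87) ✓
ShipID=33: rows 3, 7 → {Carrier,ETA} = (643, 88), (643, 88) ✓
ShipID=28: row 5 → {Carrier,ETA} = (644, 95) ✓
ShipID=31: row 6 → {Carrier,ETA} = (659, 89) ✓
ShipID=27: row 8 → {Carrier,ETA} = (657, 90) ✓
The only ShipID value with inconsistent RHS is ShipID=25.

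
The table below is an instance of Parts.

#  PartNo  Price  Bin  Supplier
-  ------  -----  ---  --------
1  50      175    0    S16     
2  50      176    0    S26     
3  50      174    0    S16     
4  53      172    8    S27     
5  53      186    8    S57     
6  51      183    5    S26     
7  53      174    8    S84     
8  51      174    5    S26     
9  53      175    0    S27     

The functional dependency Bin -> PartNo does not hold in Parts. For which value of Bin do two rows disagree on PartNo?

Bin=0: rows 1, 2, 3, 9 → PartNo takes values {50, 53} — violation
Bin=8: rows 4, 5, 7 → PartNo = 53, 53, 53 ✓
Bin=5: rows 6, 8 → PartNo = 51, 51 ✓
The only Bin value with inconsistent PartNo is Bin=0.

0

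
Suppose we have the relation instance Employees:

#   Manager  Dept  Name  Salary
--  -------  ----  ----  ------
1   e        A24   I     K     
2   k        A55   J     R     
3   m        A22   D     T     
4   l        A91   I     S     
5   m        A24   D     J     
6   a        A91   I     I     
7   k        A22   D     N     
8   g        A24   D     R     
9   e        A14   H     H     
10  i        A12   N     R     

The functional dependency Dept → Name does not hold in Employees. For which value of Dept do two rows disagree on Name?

Dept=A24: rows 1, 5, 8 → Name takes values {I, D} — violation
Dept=A55: row 2 → Name = J ✓
Dept=A22: rows 3, 7 → Name = D, D ✓
Dept=A91: rows 4, 6 → Name = I, I ✓
Dept=A14: row 9 → Name = H ✓
Dept=A12: row 10 → Name = N ✓
The only Dept value with inconsistent Name is Dept=A24.

A24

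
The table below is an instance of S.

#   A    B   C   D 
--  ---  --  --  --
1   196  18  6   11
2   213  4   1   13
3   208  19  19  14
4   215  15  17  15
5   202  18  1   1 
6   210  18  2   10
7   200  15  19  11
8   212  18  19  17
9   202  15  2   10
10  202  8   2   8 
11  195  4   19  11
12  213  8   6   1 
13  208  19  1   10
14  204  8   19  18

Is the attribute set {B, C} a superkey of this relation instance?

All 14 rows have distinct {B, C} values, so {B, C} → (all attributes) holds and {B, C} is a superkey.

Yes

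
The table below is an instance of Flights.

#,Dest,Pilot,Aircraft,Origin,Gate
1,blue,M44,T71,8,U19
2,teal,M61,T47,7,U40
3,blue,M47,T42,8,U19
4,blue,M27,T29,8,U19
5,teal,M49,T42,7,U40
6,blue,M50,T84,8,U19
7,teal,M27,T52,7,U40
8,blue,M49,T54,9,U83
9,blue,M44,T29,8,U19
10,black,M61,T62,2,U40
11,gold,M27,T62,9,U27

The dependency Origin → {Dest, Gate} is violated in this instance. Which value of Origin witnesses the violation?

9

Origin=8: rows 1, 3, 4, 6, 9 → {Dest,Gate} = (blue, U19), (blue, U19), (blue, U19), (blue, U19), (blue, U19) ✓
Origin=7: rows 2, 5, 7 → {Dest,Gate} = (teal, U40), (teal, U40), (teal, U40) ✓
Origin=9: rows 8, 11 → {Dest,Gate} takes values {(blue, U83), (gold, U27)} — violation
Origin=2: row 10 → {Dest,Gate} = (black, U40) ✓
The only Origin value with inconsistent RHS is Origin=9.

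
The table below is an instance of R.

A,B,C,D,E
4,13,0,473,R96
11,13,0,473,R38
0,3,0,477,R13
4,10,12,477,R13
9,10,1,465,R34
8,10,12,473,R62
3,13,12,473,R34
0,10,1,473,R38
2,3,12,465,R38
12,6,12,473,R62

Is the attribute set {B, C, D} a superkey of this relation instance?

No

Two distinct rows share (B=13, C=0, D=473), so {B, C, D} does not determine every attribute — not a superkey.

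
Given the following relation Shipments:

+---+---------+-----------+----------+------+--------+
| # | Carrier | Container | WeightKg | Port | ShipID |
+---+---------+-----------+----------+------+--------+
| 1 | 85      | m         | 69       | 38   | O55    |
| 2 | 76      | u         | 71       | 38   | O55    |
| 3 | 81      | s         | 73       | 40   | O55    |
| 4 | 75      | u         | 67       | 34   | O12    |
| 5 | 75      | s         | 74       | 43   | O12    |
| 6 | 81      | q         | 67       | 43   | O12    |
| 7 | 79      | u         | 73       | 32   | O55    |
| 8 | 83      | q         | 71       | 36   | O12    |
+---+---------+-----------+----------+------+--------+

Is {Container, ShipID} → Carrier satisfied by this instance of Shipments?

(Container=m, ShipID=O55): row 1 → Carrier = 85 ✓
(Container=u, ShipID=O55): rows 2, 7 → Carrier takes values {76, 79} — violation
(Container=s, ShipID=O55): row 3 → Carrier = 81 ✓
(Container=u, ShipID=O12): row 4 → Carrier = 75 ✓
(Container=s, ShipID=O12): row 5 → Carrier = 75 ✓
(Container=q, ShipID=O12): rows 6, 8 → Carrier takes values {81, 83} — violation
Two rows agree on {Container, ShipID} but differ on Carrier, so {Container, ShipID} → Carrier does not hold.

No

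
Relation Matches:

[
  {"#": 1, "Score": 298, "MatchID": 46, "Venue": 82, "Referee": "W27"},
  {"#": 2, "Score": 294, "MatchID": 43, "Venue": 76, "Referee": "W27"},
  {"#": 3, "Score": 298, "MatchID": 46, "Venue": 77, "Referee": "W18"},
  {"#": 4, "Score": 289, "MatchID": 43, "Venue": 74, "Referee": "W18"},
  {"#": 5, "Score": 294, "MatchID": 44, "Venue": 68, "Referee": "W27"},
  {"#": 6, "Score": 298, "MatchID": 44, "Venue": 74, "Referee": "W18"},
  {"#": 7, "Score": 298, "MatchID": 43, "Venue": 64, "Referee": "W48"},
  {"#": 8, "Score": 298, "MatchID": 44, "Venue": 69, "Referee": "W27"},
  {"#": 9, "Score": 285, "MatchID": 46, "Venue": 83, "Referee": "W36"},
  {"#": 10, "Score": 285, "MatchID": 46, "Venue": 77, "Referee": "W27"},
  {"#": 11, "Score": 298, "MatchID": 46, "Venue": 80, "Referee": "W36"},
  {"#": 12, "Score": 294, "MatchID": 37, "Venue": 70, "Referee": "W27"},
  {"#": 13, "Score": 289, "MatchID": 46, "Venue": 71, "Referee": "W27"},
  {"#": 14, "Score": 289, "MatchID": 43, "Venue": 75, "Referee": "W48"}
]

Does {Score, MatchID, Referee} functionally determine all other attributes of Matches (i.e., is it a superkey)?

Yes

All 14 rows have distinct {Score, MatchID, Referee} values, so {Score, MatchID, Referee} → (all attributes) holds and {Score, MatchID, Referee} is a superkey.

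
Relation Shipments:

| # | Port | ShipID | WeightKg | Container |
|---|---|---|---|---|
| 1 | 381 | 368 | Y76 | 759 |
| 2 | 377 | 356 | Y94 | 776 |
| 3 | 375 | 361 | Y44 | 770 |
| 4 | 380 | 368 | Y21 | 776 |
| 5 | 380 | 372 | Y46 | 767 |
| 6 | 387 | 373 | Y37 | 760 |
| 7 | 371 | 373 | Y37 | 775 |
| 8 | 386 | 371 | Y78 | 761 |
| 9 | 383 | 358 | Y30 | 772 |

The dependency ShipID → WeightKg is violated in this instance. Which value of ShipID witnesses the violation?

ShipID=368: rows 1, 4 → WeightKg takes values {Y76, Y21} — violation
ShipID=356: row 2 → WeightKg = Y94 ✓
ShipID=361: row 3 → WeightKg = Y44 ✓
ShipID=372: row 5 → WeightKg = Y46 ✓
ShipID=373: rows 6, 7 → WeightKg = Y37, Y37 ✓
ShipID=371: row 8 → WeightKg = Y78 ✓
ShipID=358: row 9 → WeightKg = Y30 ✓
The only ShipID value with inconsistent WeightKg is ShipID=368.

368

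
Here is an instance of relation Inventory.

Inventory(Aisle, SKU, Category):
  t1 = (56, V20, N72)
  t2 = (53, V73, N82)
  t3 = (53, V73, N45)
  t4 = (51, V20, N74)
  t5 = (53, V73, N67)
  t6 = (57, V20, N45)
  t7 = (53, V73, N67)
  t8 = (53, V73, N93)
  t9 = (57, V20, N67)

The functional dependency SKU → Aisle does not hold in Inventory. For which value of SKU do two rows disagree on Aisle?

V20

SKU=V20: rows 1, 4, 6, 9 → Aisle takes values {56, 51, 57} — violation
SKU=V73: rows 2, 3, 5, 7, 8 → Aisle = 53, 53, 53, 53, 53 ✓
The only SKU value with inconsistent Aisle is SKU=V20.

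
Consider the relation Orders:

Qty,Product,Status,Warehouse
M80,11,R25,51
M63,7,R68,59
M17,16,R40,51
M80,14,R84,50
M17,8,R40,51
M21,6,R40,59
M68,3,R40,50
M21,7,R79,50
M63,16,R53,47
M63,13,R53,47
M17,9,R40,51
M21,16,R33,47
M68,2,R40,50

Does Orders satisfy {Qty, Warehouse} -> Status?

Yes

(Qty=M80, Warehouse=51): 1 row → Status = R25 ✓
(Qty=M63, Warehouse=59): 1 row → Status = R68 ✓
(Qty=M17, Warehouse=51): 3 rows → Status = R40, R40, R40 ✓
(Qty=M80, Warehouse=50): 1 row → Status = R84 ✓
(Qty=M21, Warehouse=59): 1 row → Status = R40 ✓
(Qty=M68, Warehouse=50): 2 rows → Status = R40, R40 ✓
(Qty=M21, Warehouse=50): 1 row → Status = R79 ✓
(Qty=M63, Warehouse=47): 2 rows → Status = R53, R53 ✓
(Qty=M21, Warehouse=47): 1 row → Status = R33 ✓
Every {Qty, Warehouse} value is associated with a single Status value, so {Qty, Warehouse} -> Status holds.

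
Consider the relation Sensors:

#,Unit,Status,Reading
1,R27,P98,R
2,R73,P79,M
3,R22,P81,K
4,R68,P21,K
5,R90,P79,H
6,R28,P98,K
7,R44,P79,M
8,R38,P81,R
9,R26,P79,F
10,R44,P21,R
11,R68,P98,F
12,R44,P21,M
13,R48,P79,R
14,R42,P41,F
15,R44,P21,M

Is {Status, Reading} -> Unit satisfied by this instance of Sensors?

No

(Status=P98, Reading=R): row 1 → Unit = R27 ✓
(Status=P79, Reading=M): rows 2, 7 → Unit takes values {R73, R44} — violation
(Status=P81, Reading=K): row 3 → Unit = R22 ✓
(Status=P21, Reading=K): row 4 → Unit = R68 ✓
(Status=P79, Reading=H): row 5 → Unit = R90 ✓
(Status=P98, Reading=K): row 6 → Unit = R28 ✓
(Status=P81, Reading=R): row 8 → Unit = R38 ✓
(Status=P79, Reading=F): row 9 → Unit = R26 ✓
(Status=P21, Reading=R): row 10 → Unit = R44 ✓
(Status=P98, Reading=F): row 11 → Unit = R68 ✓
(Status=P21, Reading=M): rows 12, 15 → Unit = R44, R44 ✓
(Status=P79, Reading=R): row 13 → Unit = R48 ✓
(Status=P41, Reading=F): row 14 → Unit = R42 ✓
Two rows agree on {Status, Reading} but differ on Unit, so {Status, Reading} -> Unit does not hold.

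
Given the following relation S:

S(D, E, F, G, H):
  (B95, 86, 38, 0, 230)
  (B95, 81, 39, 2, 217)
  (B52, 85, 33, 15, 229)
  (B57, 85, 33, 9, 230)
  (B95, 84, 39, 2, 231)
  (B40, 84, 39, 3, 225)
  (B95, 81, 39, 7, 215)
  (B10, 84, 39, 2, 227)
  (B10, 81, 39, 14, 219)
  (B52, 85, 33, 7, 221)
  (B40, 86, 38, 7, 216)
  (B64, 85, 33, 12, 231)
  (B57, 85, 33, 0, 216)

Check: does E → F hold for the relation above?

Yes

E=86: 2 rows → F = 38, 38 ✓
E=81: 3 rows → F = 39, 39, 39 ✓
E=85: 5 rows → F = 33, 33, 33, 33, 33 ✓
E=84: 3 rows → F = 39, 39, 39 ✓
Every E value is associated with a single F value, so E → F holds.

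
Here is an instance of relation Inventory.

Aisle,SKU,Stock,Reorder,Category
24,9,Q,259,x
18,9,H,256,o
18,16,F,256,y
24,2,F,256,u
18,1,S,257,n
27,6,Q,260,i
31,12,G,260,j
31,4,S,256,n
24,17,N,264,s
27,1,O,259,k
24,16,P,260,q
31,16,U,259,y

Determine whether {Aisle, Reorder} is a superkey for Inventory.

Two distinct rows share (Aisle=18, Reorder=256), so {Aisle, Reorder} does not determine every attribute — not a superkey.

No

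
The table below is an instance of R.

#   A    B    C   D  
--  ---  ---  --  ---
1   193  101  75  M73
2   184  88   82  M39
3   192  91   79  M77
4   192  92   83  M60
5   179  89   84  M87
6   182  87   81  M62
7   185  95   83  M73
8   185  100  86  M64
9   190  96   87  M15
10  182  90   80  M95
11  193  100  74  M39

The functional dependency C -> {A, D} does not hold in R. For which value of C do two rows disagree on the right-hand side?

C=75: row 1 → {A,D} = (193, M73) ✓
C=82: row 2 → {A,D} = (184, M39) ✓
C=79: row 3 → {A,D} = (192, M77) ✓
C=83: rows 4, 7 → {A,D} takes values {(192, M60), (185, M73)} — violation
C=84: row 5 → {A,D} = (179, M87) ✓
C=81: row 6 → {A,D} = (182, M62) ✓
C=86: row 8 → {A,D} = (185, M64) ✓
C=87: row 9 → {A,D} = (190, M15) ✓
C=80: row 10 → {A,D} = (182, M95) ✓
C=74: row 11 → {A,D} = (193, M39) ✓
The only C value with inconsistent RHS is C=83.

83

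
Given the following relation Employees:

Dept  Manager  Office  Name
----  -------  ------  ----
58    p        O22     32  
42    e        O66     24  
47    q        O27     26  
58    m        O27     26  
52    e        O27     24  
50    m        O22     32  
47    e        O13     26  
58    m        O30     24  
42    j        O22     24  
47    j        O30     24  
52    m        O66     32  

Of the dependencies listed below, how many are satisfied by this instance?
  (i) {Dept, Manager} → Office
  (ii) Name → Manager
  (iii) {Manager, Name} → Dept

(i) {Dept, Manager} → Office: (Dept=58, Manager=m): 2 rows → Office takes values {O27, O30} — violation — fails.
(ii) Name → Manager: Name=32: 3 rows → Manager takes values {p, m} — violation; Name=24: 5 rows → Manager takes values {e, m, j} — violation; Name=26: 3 rows → Manager takes values {q, m, e} — violation — fails.
(iii) {Manager, Name} → Dept: (Manager=e, Name=24): 2 rows → Dept takes values {42, 52} — violation; (Manager=m, Name=32): 2 rows → Dept takes values {50, 52} — violation; (Manager=j, Name=24): 2 rows → Dept takes values {42, 47} — violation — fails.
None of the 3 dependencies hold.

0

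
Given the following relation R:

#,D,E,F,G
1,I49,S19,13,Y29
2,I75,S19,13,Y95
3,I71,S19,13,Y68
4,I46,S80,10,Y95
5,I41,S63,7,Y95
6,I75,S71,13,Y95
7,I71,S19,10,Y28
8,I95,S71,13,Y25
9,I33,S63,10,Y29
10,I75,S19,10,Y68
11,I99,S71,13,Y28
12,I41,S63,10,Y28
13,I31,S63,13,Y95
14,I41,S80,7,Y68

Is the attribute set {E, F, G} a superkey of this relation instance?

All 14 rows have distinct {E, F, G} values, so {E, F, G} → (all attributes) holds and {E, F, G} is a superkey.

Yes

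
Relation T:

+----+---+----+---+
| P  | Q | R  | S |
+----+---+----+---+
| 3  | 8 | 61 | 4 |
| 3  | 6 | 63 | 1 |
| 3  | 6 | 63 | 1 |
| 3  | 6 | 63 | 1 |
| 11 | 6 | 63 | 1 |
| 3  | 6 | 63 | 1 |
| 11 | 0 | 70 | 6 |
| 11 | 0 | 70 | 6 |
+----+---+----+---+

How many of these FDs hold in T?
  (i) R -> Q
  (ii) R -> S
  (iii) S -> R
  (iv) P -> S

(i) R -> Q: every LHS value maps to a single RHS value — holds.
(ii) R -> S: every LHS value maps to a single RHS value — holds.
(iii) S -> R: every LHS value maps to a single RHS value — holds.
(iv) P -> S: P=3: 5 rows → S takes values {4, 1} — violation; P=11: 3 rows → S takes values {1, 6} — violation — fails.
3 of the 4 dependencies hold.

3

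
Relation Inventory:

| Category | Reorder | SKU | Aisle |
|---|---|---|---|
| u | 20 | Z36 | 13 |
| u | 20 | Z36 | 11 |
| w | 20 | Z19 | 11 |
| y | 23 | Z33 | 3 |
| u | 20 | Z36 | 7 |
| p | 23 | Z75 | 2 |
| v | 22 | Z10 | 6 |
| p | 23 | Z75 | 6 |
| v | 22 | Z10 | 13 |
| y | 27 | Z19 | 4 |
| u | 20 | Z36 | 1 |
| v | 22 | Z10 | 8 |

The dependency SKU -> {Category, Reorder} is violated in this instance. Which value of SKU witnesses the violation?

Z19

SKU=Z36: 4 rows → {Category,Reorder} = (u, 20), (u, 20), (u, 20), (u, 20) ✓
SKU=Z19: 2 rows → {Category,Reorder} takes values {(w, 20), (y, 27)} — violation
SKU=Z33: 1 row → {Category,Reorder} = (y, 23) ✓
SKU=Z75: 2 rows → {Category,Reorder} = (p, 23), (p, 23) ✓
SKU=Z10: 3 rows → {Category,Reorder} = (v, 22), (v, 22), (v, 22) ✓
The only SKU value with inconsistent RHS is SKU=Z19.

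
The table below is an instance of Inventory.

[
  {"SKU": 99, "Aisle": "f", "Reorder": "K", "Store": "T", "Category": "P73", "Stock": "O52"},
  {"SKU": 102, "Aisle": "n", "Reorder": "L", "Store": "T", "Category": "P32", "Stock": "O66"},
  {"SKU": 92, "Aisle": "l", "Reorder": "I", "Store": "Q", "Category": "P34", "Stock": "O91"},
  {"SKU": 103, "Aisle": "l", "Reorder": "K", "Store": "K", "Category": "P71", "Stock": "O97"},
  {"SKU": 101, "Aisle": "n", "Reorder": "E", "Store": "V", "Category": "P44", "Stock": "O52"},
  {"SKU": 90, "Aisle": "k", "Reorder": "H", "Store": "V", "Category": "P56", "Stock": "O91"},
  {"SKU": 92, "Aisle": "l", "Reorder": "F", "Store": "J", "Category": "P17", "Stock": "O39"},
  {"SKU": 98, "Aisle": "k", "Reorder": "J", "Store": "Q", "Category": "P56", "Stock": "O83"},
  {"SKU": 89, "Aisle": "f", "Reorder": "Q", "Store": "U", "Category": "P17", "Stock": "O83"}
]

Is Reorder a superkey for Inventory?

No

Two distinct rows share Reorder=K, so Reorder does not determine every attribute — not a superkey.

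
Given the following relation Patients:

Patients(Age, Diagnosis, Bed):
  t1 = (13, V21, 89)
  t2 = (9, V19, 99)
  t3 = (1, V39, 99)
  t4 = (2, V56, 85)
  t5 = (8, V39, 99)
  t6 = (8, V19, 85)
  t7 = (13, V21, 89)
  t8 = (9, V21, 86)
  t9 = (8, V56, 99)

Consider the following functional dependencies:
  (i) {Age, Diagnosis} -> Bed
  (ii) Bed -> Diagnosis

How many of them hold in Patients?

(i) {Age, Diagnosis} -> Bed: every LHS value maps to a single RHS value — holds.
(ii) Bed -> Diagnosis: Bed=99: rows 2, 3, 5, 9 → Diagnosis takes values {V19, V39, V56} — violation; Bed=85: rows 4, 6 → Diagnosis takes values {V56, V19} — violation — fails.
1 of the 2 dependencies holds.

1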